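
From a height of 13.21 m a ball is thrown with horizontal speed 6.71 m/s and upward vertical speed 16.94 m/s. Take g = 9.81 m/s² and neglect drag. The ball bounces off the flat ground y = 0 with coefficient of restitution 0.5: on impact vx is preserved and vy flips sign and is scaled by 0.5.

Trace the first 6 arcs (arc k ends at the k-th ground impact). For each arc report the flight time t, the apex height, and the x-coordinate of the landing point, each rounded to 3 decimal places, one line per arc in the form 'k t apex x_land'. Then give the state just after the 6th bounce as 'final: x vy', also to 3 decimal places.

1 4.109 27.836 27.572
2 2.382 6.959 43.556
3 1.191 1.740 51.549
4 0.596 0.435 55.545
5 0.298 0.109 57.543
6 0.149 0.027 58.542
final: 58.542 0.365

Arc 1: start y=13.210, vy=16.940 → t=4.109, apex=27.836, x_land=27.572, impact vy=-23.370
  bounce: vy ← 0.5·23.370 = 11.685
Arc 2: start y=0.000, vy=11.685 → t=2.382, apex=6.959, x_land=43.556, impact vy=-11.685
  bounce: vy ← 0.5·11.685 = 5.842
Arc 3: start y=0.000, vy=5.842 → t=1.191, apex=1.740, x_land=51.549, impact vy=-5.842
  bounce: vy ← 0.5·5.842 = 2.921
Arc 4: start y=0.000, vy=2.921 → t=0.596, apex=0.435, x_land=55.545, impact vy=-2.921
  bounce: vy ← 0.5·2.921 = 1.461
Arc 5: start y=0.000, vy=1.461 → t=0.298, apex=0.109, x_land=57.543, impact vy=-1.461
  bounce: vy ← 0.5·1.461 = 0.730
Arc 6: start y=0.000, vy=0.730 → t=0.149, apex=0.027, x_land=58.542, impact vy=-0.730
  bounce: vy ← 0.5·0.730 = 0.365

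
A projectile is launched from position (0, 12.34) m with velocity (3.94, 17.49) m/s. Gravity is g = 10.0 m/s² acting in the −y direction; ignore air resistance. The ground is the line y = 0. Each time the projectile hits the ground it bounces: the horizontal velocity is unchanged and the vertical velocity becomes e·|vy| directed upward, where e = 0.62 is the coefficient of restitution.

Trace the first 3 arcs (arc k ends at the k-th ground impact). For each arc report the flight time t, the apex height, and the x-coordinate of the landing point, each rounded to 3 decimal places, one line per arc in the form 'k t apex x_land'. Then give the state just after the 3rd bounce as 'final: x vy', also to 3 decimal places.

Arc 1: start y=12.340, vy=17.490 → t=4.100, apex=27.635, x_land=16.154, impact vy=-23.510
  bounce: vy ← 0.62·23.510 = 14.576
Arc 2: start y=0.000, vy=14.576 → t=2.915, apex=10.623, x_land=27.640, impact vy=-14.576
  bounce: vy ← 0.62·14.576 = 9.037
Arc 3: start y=0.000, vy=9.037 → t=1.807, apex=4.083, x_land=34.761, impact vy=-9.037
  bounce: vy ← 0.62·9.037 = 5.603

1 4.100 27.635 16.154
2 2.915 10.623 27.640
3 1.807 4.083 34.761
final: 34.761 5.603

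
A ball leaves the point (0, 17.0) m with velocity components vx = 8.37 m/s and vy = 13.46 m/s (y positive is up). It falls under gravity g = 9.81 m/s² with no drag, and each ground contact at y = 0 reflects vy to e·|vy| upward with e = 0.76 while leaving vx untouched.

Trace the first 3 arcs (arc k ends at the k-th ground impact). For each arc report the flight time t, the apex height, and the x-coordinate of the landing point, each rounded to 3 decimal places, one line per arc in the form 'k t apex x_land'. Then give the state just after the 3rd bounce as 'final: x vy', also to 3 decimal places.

Arc 1: start y=17.000, vy=13.460 → t=3.685, apex=26.234, x_land=30.841, impact vy=-22.687
  bounce: vy ← 0.76·22.687 = 17.242
Arc 2: start y=0.000, vy=17.242 → t=3.515, apex=15.153, x_land=60.264, impact vy=-17.242
  bounce: vy ← 0.76·17.242 = 13.104
Arc 3: start y=0.000, vy=13.104 → t=2.672, apex=8.752, x_land=82.625, impact vy=-13.104
  bounce: vy ← 0.76·13.104 = 9.959

1 3.685 26.234 30.841
2 3.515 15.153 60.264
3 2.672 8.752 82.625
final: 82.625 9.959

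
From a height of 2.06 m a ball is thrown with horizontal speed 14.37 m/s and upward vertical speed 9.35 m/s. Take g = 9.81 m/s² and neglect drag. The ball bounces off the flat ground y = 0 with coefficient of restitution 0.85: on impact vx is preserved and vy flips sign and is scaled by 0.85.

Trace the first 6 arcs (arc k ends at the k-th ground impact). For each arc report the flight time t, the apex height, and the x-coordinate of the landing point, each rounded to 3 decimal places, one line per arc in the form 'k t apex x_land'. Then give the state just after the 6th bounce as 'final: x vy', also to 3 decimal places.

1 2.106 6.516 30.258
2 1.959 4.708 58.414
3 1.665 3.401 82.347
4 1.416 2.457 102.690
5 1.203 1.775 119.981
6 1.023 1.283 134.678
final: 134.678 4.264

Arc 1: start y=2.060, vy=9.350 → t=2.106, apex=6.516, x_land=30.258, impact vy=-11.307
  bounce: vy ← 0.85·11.307 = 9.611
Arc 2: start y=0.000, vy=9.611 → t=1.959, apex=4.708, x_land=58.414, impact vy=-9.611
  bounce: vy ← 0.85·9.611 = 8.169
Arc 3: start y=0.000, vy=8.169 → t=1.665, apex=3.401, x_land=82.347, impact vy=-8.169
  bounce: vy ← 0.85·8.169 = 6.944
Arc 4: start y=0.000, vy=6.944 → t=1.416, apex=2.457, x_land=102.690, impact vy=-6.944
  bounce: vy ← 0.85·6.944 = 5.902
Arc 5: start y=0.000, vy=5.902 → t=1.203, apex=1.775, x_land=119.981, impact vy=-5.902
  bounce: vy ← 0.85·5.902 = 5.017
Arc 6: start y=0.000, vy=5.017 → t=1.023, apex=1.283, x_land=134.678, impact vy=-5.017
  bounce: vy ← 0.85·5.017 = 4.264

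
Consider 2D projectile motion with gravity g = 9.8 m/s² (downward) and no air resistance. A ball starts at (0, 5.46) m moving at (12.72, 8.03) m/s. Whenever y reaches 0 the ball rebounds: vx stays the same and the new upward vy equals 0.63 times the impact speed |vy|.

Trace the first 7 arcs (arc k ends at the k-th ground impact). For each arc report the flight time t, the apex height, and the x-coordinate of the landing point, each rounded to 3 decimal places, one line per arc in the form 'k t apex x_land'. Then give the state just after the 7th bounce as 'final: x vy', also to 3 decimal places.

1 2.156 8.750 27.420
2 1.684 3.473 48.837
3 1.061 1.378 62.330
4 0.668 0.547 70.830
5 0.421 0.217 76.186
6 0.265 0.086 79.560
7 0.167 0.034 81.685
final: 81.685 0.516

Arc 1: start y=5.460, vy=8.030 → t=2.156, apex=8.750, x_land=27.420, impact vy=-13.096
  bounce: vy ← 0.63·13.096 = 8.250
Arc 2: start y=0.000, vy=8.250 → t=1.684, apex=3.473, x_land=48.837, impact vy=-8.250
  bounce: vy ← 0.63·8.250 = 5.198
Arc 3: start y=0.000, vy=5.198 → t=1.061, apex=1.378, x_land=62.330, impact vy=-5.198
  bounce: vy ← 0.63·5.198 = 3.275
Arc 4: start y=0.000, vy=3.275 → t=0.668, apex=0.547, x_land=70.830, impact vy=-3.275
  bounce: vy ← 0.63·3.275 = 2.063
Arc 5: start y=0.000, vy=2.063 → t=0.421, apex=0.217, x_land=76.186, impact vy=-2.063
  bounce: vy ← 0.63·2.063 = 1.300
Arc 6: start y=0.000, vy=1.300 → t=0.265, apex=0.086, x_land=79.560, impact vy=-1.300
  bounce: vy ← 0.63·1.300 = 0.819
Arc 7: start y=0.000, vy=0.819 → t=0.167, apex=0.034, x_land=81.685, impact vy=-0.819
  bounce: vy ← 0.63·0.819 = 0.516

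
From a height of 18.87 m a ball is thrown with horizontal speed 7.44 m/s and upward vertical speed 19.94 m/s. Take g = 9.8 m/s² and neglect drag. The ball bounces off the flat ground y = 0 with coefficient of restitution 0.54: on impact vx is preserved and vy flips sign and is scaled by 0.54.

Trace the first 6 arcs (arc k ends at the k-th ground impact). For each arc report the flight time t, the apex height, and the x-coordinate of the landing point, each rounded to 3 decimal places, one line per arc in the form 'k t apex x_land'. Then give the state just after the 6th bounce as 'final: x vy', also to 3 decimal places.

1 4.862 39.156 36.170
2 3.053 11.418 58.884
3 1.649 3.329 71.150
4 0.890 0.971 77.773
5 0.481 0.283 81.350
6 0.260 0.083 83.281
final: 83.281 0.687

Arc 1: start y=18.870, vy=19.940 → t=4.862, apex=39.156, x_land=36.170, impact vy=-27.703
  bounce: vy ← 0.54·27.703 = 14.960
Arc 2: start y=0.000, vy=14.960 → t=3.053, apex=11.418, x_land=58.884, impact vy=-14.960
  bounce: vy ← 0.54·14.960 = 8.078
Arc 3: start y=0.000, vy=8.078 → t=1.649, apex=3.329, x_land=71.150, impact vy=-8.078
  bounce: vy ← 0.54·8.078 = 4.362
Arc 4: start y=0.000, vy=4.362 → t=0.890, apex=0.971, x_land=77.773, impact vy=-4.362
  bounce: vy ← 0.54·4.362 = 2.356
Arc 5: start y=0.000, vy=2.356 → t=0.481, apex=0.283, x_land=81.350, impact vy=-2.356
  bounce: vy ← 0.54·2.356 = 1.272
Arc 6: start y=0.000, vy=1.272 → t=0.260, apex=0.083, x_land=83.281, impact vy=-1.272
  bounce: vy ← 0.54·1.272 = 0.687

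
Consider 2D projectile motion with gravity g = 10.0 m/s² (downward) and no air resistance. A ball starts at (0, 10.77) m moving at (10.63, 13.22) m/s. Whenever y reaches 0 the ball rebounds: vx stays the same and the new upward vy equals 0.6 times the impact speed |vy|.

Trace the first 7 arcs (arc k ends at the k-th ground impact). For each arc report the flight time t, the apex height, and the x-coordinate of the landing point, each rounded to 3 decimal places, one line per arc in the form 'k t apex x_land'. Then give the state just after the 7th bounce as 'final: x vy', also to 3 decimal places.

Arc 1: start y=10.770, vy=13.220 → t=3.297, apex=19.508, x_land=35.050, impact vy=-19.753
  bounce: vy ← 0.6·19.753 = 11.852
Arc 2: start y=0.000, vy=11.852 → t=2.370, apex=7.023, x_land=60.246, impact vy=-11.852
  bounce: vy ← 0.6·11.852 = 7.111
Arc 3: start y=0.000, vy=7.111 → t=1.422, apex=2.528, x_land=75.364, impact vy=-7.111
  bounce: vy ← 0.6·7.111 = 4.267
Arc 4: start y=0.000, vy=4.267 → t=0.853, apex=0.910, x_land=84.435, impact vy=-4.267
  bounce: vy ← 0.6·4.267 = 2.560
Arc 5: start y=0.000, vy=2.560 → t=0.512, apex=0.328, x_land=89.878, impact vy=-2.560
  bounce: vy ← 0.6·2.560 = 1.536
Arc 6: start y=0.000, vy=1.536 → t=0.307, apex=0.118, x_land=93.143, impact vy=-1.536
  bounce: vy ← 0.6·1.536 = 0.922
Arc 7: start y=0.000, vy=0.922 → t=0.184, apex=0.042, x_land=95.102, impact vy=-0.922
  bounce: vy ← 0.6·0.922 = 0.553

1 3.297 19.508 35.050
2 2.370 7.023 60.246
3 1.422 2.528 75.364
4 0.853 0.910 84.435
5 0.512 0.328 89.878
6 0.307 0.118 93.143
7 0.184 0.042 95.102
final: 95.102 0.553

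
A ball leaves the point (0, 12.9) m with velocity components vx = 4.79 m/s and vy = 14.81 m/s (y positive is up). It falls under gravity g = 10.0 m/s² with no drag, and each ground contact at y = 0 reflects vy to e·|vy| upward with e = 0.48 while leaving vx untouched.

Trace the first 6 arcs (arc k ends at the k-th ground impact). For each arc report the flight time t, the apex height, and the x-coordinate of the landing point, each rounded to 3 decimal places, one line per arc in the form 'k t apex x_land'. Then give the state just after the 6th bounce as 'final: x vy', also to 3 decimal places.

1 3.666 23.867 17.559
2 2.097 5.499 27.606
3 1.007 1.267 32.428
4 0.483 0.292 34.743
5 0.232 0.067 35.854
6 0.111 0.015 36.387
final: 36.387 0.267

Arc 1: start y=12.900, vy=14.810 → t=3.666, apex=23.867, x_land=17.559, impact vy=-21.848
  bounce: vy ← 0.48·21.848 = 10.487
Arc 2: start y=0.000, vy=10.487 → t=2.097, apex=5.499, x_land=27.606, impact vy=-10.487
  bounce: vy ← 0.48·10.487 = 5.034
Arc 3: start y=0.000, vy=5.034 → t=1.007, apex=1.267, x_land=32.428, impact vy=-5.034
  bounce: vy ← 0.48·5.034 = 2.416
Arc 4: start y=0.000, vy=2.416 → t=0.483, apex=0.292, x_land=34.743, impact vy=-2.416
  bounce: vy ← 0.48·2.416 = 1.160
Arc 5: start y=0.000, vy=1.160 → t=0.232, apex=0.067, x_land=35.854, impact vy=-1.160
  bounce: vy ← 0.48·1.160 = 0.557
Arc 6: start y=0.000, vy=0.557 → t=0.111, apex=0.015, x_land=36.387, impact vy=-0.557
  bounce: vy ← 0.48·0.557 = 0.267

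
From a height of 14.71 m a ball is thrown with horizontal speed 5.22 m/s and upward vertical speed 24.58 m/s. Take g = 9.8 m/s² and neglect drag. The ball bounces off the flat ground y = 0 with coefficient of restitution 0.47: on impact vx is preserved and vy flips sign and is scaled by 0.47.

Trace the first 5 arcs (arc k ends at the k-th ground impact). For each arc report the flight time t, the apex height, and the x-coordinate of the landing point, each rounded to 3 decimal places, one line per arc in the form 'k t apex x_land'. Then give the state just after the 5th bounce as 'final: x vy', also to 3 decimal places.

Arc 1: start y=14.710, vy=24.580 → t=5.557, apex=45.535, x_land=29.005, impact vy=-29.875
  bounce: vy ← 0.47·29.875 = 14.041
Arc 2: start y=0.000, vy=14.041 → t=2.866, apex=10.059, x_land=43.963, impact vy=-14.041
  bounce: vy ← 0.47·14.041 = 6.599
Arc 3: start y=0.000, vy=6.599 → t=1.347, apex=2.222, x_land=50.994, impact vy=-6.599
  bounce: vy ← 0.47·6.599 = 3.102
Arc 4: start y=0.000, vy=3.102 → t=0.633, apex=0.491, x_land=54.298, impact vy=-3.102
  bounce: vy ← 0.47·3.102 = 1.458
Arc 5: start y=0.000, vy=1.458 → t=0.298, apex=0.108, x_land=55.851, impact vy=-1.458
  bounce: vy ← 0.47·1.458 = 0.685

1 5.557 45.535 29.005
2 2.866 10.059 43.963
3 1.347 2.222 50.994
4 0.633 0.491 54.298
5 0.298 0.108 55.851
final: 55.851 0.685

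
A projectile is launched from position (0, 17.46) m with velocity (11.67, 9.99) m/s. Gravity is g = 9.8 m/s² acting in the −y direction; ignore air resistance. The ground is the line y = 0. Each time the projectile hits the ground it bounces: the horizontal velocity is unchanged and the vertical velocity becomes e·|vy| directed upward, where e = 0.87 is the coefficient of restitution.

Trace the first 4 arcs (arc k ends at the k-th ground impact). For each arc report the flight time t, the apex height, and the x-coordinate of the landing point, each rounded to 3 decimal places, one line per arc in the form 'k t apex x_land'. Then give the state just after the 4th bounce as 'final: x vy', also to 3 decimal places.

Arc 1: start y=17.460, vy=9.990 → t=3.165, apex=22.552, x_land=36.932, impact vy=-21.024
  bounce: vy ← 0.87·21.024 = 18.291
Arc 2: start y=0.000, vy=18.291 → t=3.733, apex=17.069, x_land=80.495, impact vy=-18.291
  bounce: vy ← 0.87·18.291 = 15.913
Arc 3: start y=0.000, vy=15.913 → t=3.248, apex=12.920, x_land=118.394, impact vy=-15.913
  bounce: vy ← 0.87·15.913 = 13.844
Arc 4: start y=0.000, vy=13.844 → t=2.825, apex=9.779, x_land=151.367, impact vy=-13.844
  bounce: vy ← 0.87·13.844 = 12.045

1 3.165 22.552 36.932
2 3.733 17.069 80.495
3 3.248 12.920 118.394
4 2.825 9.779 151.367
final: 151.367 12.045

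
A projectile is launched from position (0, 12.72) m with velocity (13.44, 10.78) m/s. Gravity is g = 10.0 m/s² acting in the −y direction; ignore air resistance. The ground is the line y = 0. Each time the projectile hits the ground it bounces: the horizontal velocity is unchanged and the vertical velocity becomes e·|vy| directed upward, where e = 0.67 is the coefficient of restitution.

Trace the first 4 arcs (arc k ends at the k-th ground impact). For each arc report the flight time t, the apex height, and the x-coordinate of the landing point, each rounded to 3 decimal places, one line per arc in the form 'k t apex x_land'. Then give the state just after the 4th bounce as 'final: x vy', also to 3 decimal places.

1 3.003 18.530 40.362
2 2.580 8.318 75.033
3 1.728 3.734 98.262
4 1.158 1.676 113.826
final: 113.826 3.879

Arc 1: start y=12.720, vy=10.780 → t=3.003, apex=18.530, x_land=40.362, impact vy=-19.251
  bounce: vy ← 0.67·19.251 = 12.898
Arc 2: start y=0.000, vy=12.898 → t=2.580, apex=8.318, x_land=75.033, impact vy=-12.898
  bounce: vy ← 0.67·12.898 = 8.642
Arc 3: start y=0.000, vy=8.642 → t=1.728, apex=3.734, x_land=98.262, impact vy=-8.642
  bounce: vy ← 0.67·8.642 = 5.790
Arc 4: start y=0.000, vy=5.790 → t=1.158, apex=1.676, x_land=113.826, impact vy=-5.790
  bounce: vy ← 0.67·5.790 = 3.879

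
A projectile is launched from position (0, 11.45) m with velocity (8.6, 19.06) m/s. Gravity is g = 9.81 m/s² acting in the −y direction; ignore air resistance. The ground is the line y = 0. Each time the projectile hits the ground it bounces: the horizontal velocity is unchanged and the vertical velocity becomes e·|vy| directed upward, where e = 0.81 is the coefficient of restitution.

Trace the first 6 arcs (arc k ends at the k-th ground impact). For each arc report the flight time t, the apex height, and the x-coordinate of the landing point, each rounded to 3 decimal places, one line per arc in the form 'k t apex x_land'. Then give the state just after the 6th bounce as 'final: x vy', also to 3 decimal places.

Arc 1: start y=11.450, vy=19.060 → t=4.415, apex=29.966, x_land=37.966, impact vy=-24.247
  bounce: vy ← 0.81·24.247 = 19.640
Arc 2: start y=0.000, vy=19.640 → t=4.004, apex=19.661, x_land=72.401, impact vy=-19.640
  bounce: vy ← 0.81·19.640 = 15.909
Arc 3: start y=0.000, vy=15.909 → t=3.243, apex=12.899, x_land=100.294, impact vy=-15.909
  bounce: vy ← 0.81·15.909 = 12.886
Arc 4: start y=0.000, vy=12.886 → t=2.627, apex=8.463, x_land=122.887, impact vy=-12.886
  bounce: vy ← 0.81·12.886 = 10.438
Arc 5: start y=0.000, vy=10.438 → t=2.128, apex=5.553, x_land=141.188, impact vy=-10.438
  bounce: vy ← 0.81·10.438 = 8.455
Arc 6: start y=0.000, vy=8.455 → t=1.724, apex=3.643, x_land=156.011, impact vy=-8.455
  bounce: vy ← 0.81·8.455 = 6.848

1 4.415 29.966 37.966
2 4.004 19.661 72.401
3 3.243 12.899 100.294
4 2.627 8.463 122.887
5 2.128 5.553 141.188
6 1.724 3.643 156.011
final: 156.011 6.848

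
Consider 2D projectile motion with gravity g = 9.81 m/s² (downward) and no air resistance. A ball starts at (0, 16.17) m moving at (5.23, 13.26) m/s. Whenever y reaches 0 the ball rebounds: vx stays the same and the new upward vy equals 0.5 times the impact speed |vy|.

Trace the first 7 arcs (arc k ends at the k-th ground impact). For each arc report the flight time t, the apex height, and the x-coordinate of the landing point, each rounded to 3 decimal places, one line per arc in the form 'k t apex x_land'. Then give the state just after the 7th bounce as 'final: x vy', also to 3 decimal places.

1 3.615 25.132 18.908
2 2.264 6.283 30.746
3 1.132 1.571 36.665
4 0.566 0.393 39.625
5 0.283 0.098 41.105
6 0.141 0.025 41.845
7 0.071 0.006 42.215
final: 42.215 0.173

Arc 1: start y=16.170, vy=13.260 → t=3.615, apex=25.132, x_land=18.908, impact vy=-22.205
  bounce: vy ← 0.5·22.205 = 11.103
Arc 2: start y=0.000, vy=11.103 → t=2.264, apex=6.283, x_land=30.746, impact vy=-11.103
  bounce: vy ← 0.5·11.103 = 5.551
Arc 3: start y=0.000, vy=5.551 → t=1.132, apex=1.571, x_land=36.665, impact vy=-5.551
  bounce: vy ← 0.5·5.551 = 2.776
Arc 4: start y=0.000, vy=2.776 → t=0.566, apex=0.393, x_land=39.625, impact vy=-2.776
  bounce: vy ← 0.5·2.776 = 1.388
Arc 5: start y=0.000, vy=1.388 → t=0.283, apex=0.098, x_land=41.105, impact vy=-1.388
  bounce: vy ← 0.5·1.388 = 0.694
Arc 6: start y=0.000, vy=0.694 → t=0.141, apex=0.025, x_land=41.845, impact vy=-0.694
  bounce: vy ← 0.5·0.694 = 0.347
Arc 7: start y=0.000, vy=0.347 → t=0.071, apex=0.006, x_land=42.215, impact vy=-0.347
  bounce: vy ← 0.5·0.347 = 0.173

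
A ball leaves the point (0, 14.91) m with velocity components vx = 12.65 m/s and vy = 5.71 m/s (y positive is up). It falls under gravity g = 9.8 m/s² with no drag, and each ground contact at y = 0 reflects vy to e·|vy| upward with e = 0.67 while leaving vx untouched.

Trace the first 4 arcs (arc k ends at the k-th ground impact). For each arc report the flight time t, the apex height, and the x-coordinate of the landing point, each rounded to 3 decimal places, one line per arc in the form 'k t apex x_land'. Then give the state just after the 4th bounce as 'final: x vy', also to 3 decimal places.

1 2.422 16.573 30.635
2 2.464 7.440 61.810
3 1.651 3.340 82.697
4 1.106 1.499 96.692
final: 96.692 3.632

Arc 1: start y=14.910, vy=5.710 → t=2.422, apex=16.573, x_land=30.635, impact vy=-18.023
  bounce: vy ← 0.67·18.023 = 12.076
Arc 2: start y=0.000, vy=12.076 → t=2.464, apex=7.440, x_land=61.810, impact vy=-12.076
  bounce: vy ← 0.67·12.076 = 8.091
Arc 3: start y=0.000, vy=8.091 → t=1.651, apex=3.340, x_land=82.697, impact vy=-8.091
  bounce: vy ← 0.67·8.091 = 5.421
Arc 4: start y=0.000, vy=5.421 → t=1.106, apex=1.499, x_land=96.692, impact vy=-5.421
  bounce: vy ← 0.67·5.421 = 3.632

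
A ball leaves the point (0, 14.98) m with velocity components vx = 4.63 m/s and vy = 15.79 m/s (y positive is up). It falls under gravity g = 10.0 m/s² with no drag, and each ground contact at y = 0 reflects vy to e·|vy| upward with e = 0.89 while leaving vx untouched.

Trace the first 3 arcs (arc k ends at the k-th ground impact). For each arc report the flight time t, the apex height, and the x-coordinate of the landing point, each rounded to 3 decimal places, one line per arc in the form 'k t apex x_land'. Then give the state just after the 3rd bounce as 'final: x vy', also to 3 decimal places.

Arc 1: start y=14.980, vy=15.790 → t=3.922, apex=27.446, x_land=18.158, impact vy=-23.429
  bounce: vy ← 0.89·23.429 = 20.852
Arc 2: start y=0.000, vy=20.852 → t=4.170, apex=21.740, x_land=37.467, impact vy=-20.852
  bounce: vy ← 0.89·20.852 = 18.558
Arc 3: start y=0.000, vy=18.558 → t=3.712, apex=17.220, x_land=54.652, impact vy=-18.558
  bounce: vy ← 0.89·18.558 = 16.517

1 3.922 27.446 18.158
2 4.170 21.740 37.467
3 3.712 17.220 54.652
final: 54.652 16.517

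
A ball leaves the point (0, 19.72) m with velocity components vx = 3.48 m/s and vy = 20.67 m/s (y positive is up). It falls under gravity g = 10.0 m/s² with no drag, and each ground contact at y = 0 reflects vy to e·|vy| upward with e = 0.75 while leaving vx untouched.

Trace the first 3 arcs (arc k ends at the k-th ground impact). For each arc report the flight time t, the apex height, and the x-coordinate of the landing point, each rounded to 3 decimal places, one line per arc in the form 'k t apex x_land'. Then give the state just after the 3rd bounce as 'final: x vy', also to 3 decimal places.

Arc 1: start y=19.720, vy=20.670 → t=4.933, apex=41.082, x_land=17.168, impact vy=-28.664
  bounce: vy ← 0.75·28.664 = 21.498
Arc 2: start y=0.000, vy=21.498 → t=4.300, apex=23.109, x_land=32.131, impact vy=-21.498
  bounce: vy ← 0.75·21.498 = 16.124
Arc 3: start y=0.000, vy=16.124 → t=3.225, apex=12.999, x_land=43.353, impact vy=-16.124
  bounce: vy ← 0.75·16.124 = 12.093

1 4.933 41.082 17.168
2 4.300 23.109 32.131
3 3.225 12.999 43.353
final: 43.353 12.093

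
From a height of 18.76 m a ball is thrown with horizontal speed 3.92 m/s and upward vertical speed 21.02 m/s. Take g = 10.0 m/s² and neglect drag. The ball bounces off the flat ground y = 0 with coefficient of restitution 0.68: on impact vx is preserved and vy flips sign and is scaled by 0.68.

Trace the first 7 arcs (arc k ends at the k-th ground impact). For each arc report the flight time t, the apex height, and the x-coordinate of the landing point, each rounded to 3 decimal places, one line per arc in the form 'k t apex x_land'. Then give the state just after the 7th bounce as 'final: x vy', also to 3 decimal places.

1 4.960 40.852 19.445
2 3.887 18.890 34.683
3 2.643 8.735 45.046
4 1.798 4.039 52.092
5 1.222 1.868 56.884
6 0.831 0.864 60.142
7 0.565 0.399 62.357
final: 62.357 1.922

Arc 1: start y=18.760, vy=21.020 → t=4.960, apex=40.852, x_land=19.445, impact vy=-28.584
  bounce: vy ← 0.68·28.584 = 19.437
Arc 2: start y=0.000, vy=19.437 → t=3.887, apex=18.890, x_land=34.683, impact vy=-19.437
  bounce: vy ← 0.68·19.437 = 13.217
Arc 3: start y=0.000, vy=13.217 → t=2.643, apex=8.735, x_land=45.046, impact vy=-13.217
  bounce: vy ← 0.68·13.217 = 8.988
Arc 4: start y=0.000, vy=8.988 → t=1.798, apex=4.039, x_land=52.092, impact vy=-8.988
  bounce: vy ← 0.68·8.988 = 6.112
Arc 5: start y=0.000, vy=6.112 → t=1.222, apex=1.868, x_land=56.884, impact vy=-6.112
  bounce: vy ← 0.68·6.112 = 4.156
Arc 6: start y=0.000, vy=4.156 → t=0.831, apex=0.864, x_land=60.142, impact vy=-4.156
  bounce: vy ← 0.68·4.156 = 2.826
Arc 7: start y=0.000, vy=2.826 → t=0.565, apex=0.399, x_land=62.357, impact vy=-2.826
  bounce: vy ← 0.68·2.826 = 1.922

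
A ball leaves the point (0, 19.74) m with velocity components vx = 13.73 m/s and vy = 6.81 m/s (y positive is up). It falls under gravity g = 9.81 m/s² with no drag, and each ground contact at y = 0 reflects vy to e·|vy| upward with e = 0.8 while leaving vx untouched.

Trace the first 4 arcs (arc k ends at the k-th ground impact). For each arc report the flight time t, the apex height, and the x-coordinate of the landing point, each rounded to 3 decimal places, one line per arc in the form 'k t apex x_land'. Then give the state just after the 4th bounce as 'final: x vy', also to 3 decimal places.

Arc 1: start y=19.740, vy=6.810 → t=2.817, apex=22.104, x_land=38.678, impact vy=-20.825
  bounce: vy ← 0.8·20.825 = 16.660
Arc 2: start y=0.000, vy=16.660 → t=3.397, apex=14.146, x_land=85.312, impact vy=-16.660
  bounce: vy ← 0.8·16.660 = 13.328
Arc 3: start y=0.000, vy=13.328 → t=2.717, apex=9.054, x_land=122.619, impact vy=-13.328
  bounce: vy ← 0.8·13.328 = 10.662
Arc 4: start y=0.000, vy=10.662 → t=2.174, apex=5.794, x_land=152.465, impact vy=-10.662
  bounce: vy ← 0.8·10.662 = 8.530

1 2.817 22.104 38.678
2 3.397 14.146 85.312
3 2.717 9.054 122.619
4 2.174 5.794 152.465
final: 152.465 8.530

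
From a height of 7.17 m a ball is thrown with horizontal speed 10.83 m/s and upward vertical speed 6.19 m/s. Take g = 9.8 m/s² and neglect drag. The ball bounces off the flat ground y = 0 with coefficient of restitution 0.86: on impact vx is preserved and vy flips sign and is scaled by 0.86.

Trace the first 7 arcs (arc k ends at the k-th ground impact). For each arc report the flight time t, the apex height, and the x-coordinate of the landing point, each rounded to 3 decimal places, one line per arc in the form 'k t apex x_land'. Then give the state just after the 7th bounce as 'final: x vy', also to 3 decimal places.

1 1.996 9.125 21.620
2 2.347 6.749 47.039
3 2.019 4.991 68.900
4 1.736 3.692 87.701
5 1.493 2.730 103.869
6 1.284 2.019 117.774
7 1.104 1.494 129.733
final: 129.733 4.653

Arc 1: start y=7.170, vy=6.190 → t=1.996, apex=9.125, x_land=21.620, impact vy=-13.373
  bounce: vy ← 0.86·13.373 = 11.501
Arc 2: start y=0.000, vy=11.501 → t=2.347, apex=6.749, x_land=47.039, impact vy=-11.501
  bounce: vy ← 0.86·11.501 = 9.891
Arc 3: start y=0.000, vy=9.891 → t=2.019, apex=4.991, x_land=68.900, impact vy=-9.891
  bounce: vy ← 0.86·9.891 = 8.506
Arc 4: start y=0.000, vy=8.506 → t=1.736, apex=3.692, x_land=87.701, impact vy=-8.506
  bounce: vy ← 0.86·8.506 = 7.315
Arc 5: start y=0.000, vy=7.315 → t=1.493, apex=2.730, x_land=103.869, impact vy=-7.315
  bounce: vy ← 0.86·7.315 = 6.291
Arc 6: start y=0.000, vy=6.291 → t=1.284, apex=2.019, x_land=117.774, impact vy=-6.291
  bounce: vy ← 0.86·6.291 = 5.410
Arc 7: start y=0.000, vy=5.410 → t=1.104, apex=1.494, x_land=129.733, impact vy=-5.410
  bounce: vy ← 0.86·5.410 = 4.653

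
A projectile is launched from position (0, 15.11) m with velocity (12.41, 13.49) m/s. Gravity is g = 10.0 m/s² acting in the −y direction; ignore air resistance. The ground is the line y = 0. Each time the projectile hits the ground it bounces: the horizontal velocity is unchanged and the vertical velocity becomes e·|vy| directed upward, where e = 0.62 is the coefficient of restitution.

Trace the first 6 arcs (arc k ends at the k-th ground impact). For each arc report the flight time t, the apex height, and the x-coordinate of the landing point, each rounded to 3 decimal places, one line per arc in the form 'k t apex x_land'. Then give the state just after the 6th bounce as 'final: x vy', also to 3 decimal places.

1 3.549 24.209 44.048
2 2.729 9.306 77.909
3 1.692 3.577 98.903
4 1.049 1.375 111.919
5 0.650 0.529 119.989
6 0.403 0.203 124.992
final: 124.992 1.250

Arc 1: start y=15.110, vy=13.490 → t=3.549, apex=24.209, x_land=44.048, impact vy=-22.004
  bounce: vy ← 0.62·22.004 = 13.643
Arc 2: start y=0.000, vy=13.643 → t=2.729, apex=9.306, x_land=77.909, impact vy=-13.643
  bounce: vy ← 0.62·13.643 = 8.458
Arc 3: start y=0.000, vy=8.458 → t=1.692, apex=3.577, x_land=98.903, impact vy=-8.458
  bounce: vy ← 0.62·8.458 = 5.244
Arc 4: start y=0.000, vy=5.244 → t=1.049, apex=1.375, x_land=111.919, impact vy=-5.244
  bounce: vy ← 0.62·5.244 = 3.251
Arc 5: start y=0.000, vy=3.251 → t=0.650, apex=0.529, x_land=119.989, impact vy=-3.251
  bounce: vy ← 0.62·3.251 = 2.016
Arc 6: start y=0.000, vy=2.016 → t=0.403, apex=0.203, x_land=124.992, impact vy=-2.016
  bounce: vy ← 0.62·2.016 = 1.250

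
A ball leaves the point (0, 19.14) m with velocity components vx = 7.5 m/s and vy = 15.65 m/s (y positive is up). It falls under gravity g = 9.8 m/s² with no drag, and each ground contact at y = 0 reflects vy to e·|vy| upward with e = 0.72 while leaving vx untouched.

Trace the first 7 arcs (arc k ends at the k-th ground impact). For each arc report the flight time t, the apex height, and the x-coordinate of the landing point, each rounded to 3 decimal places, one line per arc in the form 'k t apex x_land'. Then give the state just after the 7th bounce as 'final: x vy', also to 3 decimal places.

Arc 1: start y=19.140, vy=15.650 → t=4.138, apex=31.636, x_land=31.034, impact vy=-24.901
  bounce: vy ← 0.72·24.901 = 17.929
Arc 2: start y=0.000, vy=17.929 → t=3.659, apex=16.400, x_land=58.476, impact vy=-17.929
  bounce: vy ← 0.72·17.929 = 12.909
Arc 3: start y=0.000, vy=12.909 → t=2.634, apex=8.502, x_land=78.234, impact vy=-12.909
  bounce: vy ← 0.72·12.909 = 9.294
Arc 4: start y=0.000, vy=9.294 → t=1.897, apex=4.407, x_land=92.460, impact vy=-9.294
  bounce: vy ← 0.72·9.294 = 6.692
Arc 5: start y=0.000, vy=6.692 → t=1.366, apex=2.285, x_land=102.703, impact vy=-6.692
  bounce: vy ← 0.72·6.692 = 4.818
Arc 6: start y=0.000, vy=4.818 → t=0.983, apex=1.184, x_land=110.078, impact vy=-4.818
  bounce: vy ← 0.72·4.818 = 3.469
Arc 7: start y=0.000, vy=3.469 → t=0.708, apex=0.614, x_land=115.388, impact vy=-3.469
  bounce: vy ← 0.72·3.469 = 2.498

1 4.138 31.636 31.034
2 3.659 16.400 58.476
3 2.634 8.502 78.234
4 1.897 4.407 92.460
5 1.366 2.285 102.703
6 0.983 1.184 110.078
7 0.708 0.614 115.388
final: 115.388 2.498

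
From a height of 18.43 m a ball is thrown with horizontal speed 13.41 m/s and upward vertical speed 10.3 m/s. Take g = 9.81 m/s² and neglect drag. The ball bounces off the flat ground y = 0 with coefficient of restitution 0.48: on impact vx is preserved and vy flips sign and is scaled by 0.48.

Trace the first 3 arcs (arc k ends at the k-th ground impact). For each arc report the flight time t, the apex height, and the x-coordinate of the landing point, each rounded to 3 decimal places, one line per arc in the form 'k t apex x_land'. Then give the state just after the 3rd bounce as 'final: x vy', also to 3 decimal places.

Arc 1: start y=18.430, vy=10.300 → t=3.254, apex=23.837, x_land=43.642, impact vy=-21.626
  bounce: vy ← 0.48·21.626 = 10.381
Arc 2: start y=0.000, vy=10.381 → t=2.116, apex=5.492, x_land=72.022, impact vy=-10.381
  bounce: vy ← 0.48·10.381 = 4.983
Arc 3: start y=0.000, vy=4.983 → t=1.016, apex=1.265, x_land=85.644, impact vy=-4.983
  bounce: vy ← 0.48·4.983 = 2.392

1 3.254 23.837 43.642
2 2.116 5.492 72.022
3 1.016 1.265 85.644
final: 85.644 2.392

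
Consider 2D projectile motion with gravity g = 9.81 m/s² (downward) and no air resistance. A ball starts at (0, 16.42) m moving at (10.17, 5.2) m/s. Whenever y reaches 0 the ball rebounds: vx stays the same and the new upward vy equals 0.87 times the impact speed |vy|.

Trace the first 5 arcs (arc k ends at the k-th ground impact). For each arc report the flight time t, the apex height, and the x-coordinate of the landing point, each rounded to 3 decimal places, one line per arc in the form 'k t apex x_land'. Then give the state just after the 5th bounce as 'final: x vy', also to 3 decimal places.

1 2.435 17.798 24.763
2 3.314 13.471 58.472
3 2.884 10.197 87.798
4 2.509 7.718 113.312
5 2.183 5.842 135.509
final: 135.509 9.314

Arc 1: start y=16.420, vy=5.200 → t=2.435, apex=17.798, x_land=24.763, impact vy=-18.687
  bounce: vy ← 0.87·18.687 = 16.258
Arc 2: start y=0.000, vy=16.258 → t=3.314, apex=13.471, x_land=58.472, impact vy=-16.258
  bounce: vy ← 0.87·16.258 = 14.144
Arc 3: start y=0.000, vy=14.144 → t=2.884, apex=10.197, x_land=87.798, impact vy=-14.144
  bounce: vy ← 0.87·14.144 = 12.305
Arc 4: start y=0.000, vy=12.305 → t=2.509, apex=7.718, x_land=113.312, impact vy=-12.305
  bounce: vy ← 0.87·12.305 = 10.706
Arc 5: start y=0.000, vy=10.706 → t=2.183, apex=5.842, x_land=135.509, impact vy=-10.706
  bounce: vy ← 0.87·10.706 = 9.314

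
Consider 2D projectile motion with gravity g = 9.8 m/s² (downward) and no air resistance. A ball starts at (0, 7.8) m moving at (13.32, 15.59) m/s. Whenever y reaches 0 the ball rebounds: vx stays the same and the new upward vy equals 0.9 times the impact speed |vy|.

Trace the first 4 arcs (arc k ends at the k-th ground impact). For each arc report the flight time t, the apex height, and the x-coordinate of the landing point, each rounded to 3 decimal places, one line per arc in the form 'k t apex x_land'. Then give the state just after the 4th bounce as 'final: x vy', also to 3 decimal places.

1 3.621 20.200 48.235
2 3.655 16.362 96.916
3 3.289 13.253 140.728
4 2.960 10.735 180.160
final: 180.160 13.055

Arc 1: start y=7.800, vy=15.590 → t=3.621, apex=20.200, x_land=48.235, impact vy=-19.898
  bounce: vy ← 0.9·19.898 = 17.908
Arc 2: start y=0.000, vy=17.908 → t=3.655, apex=16.362, x_land=96.916, impact vy=-17.908
  bounce: vy ← 0.9·17.908 = 16.117
Arc 3: start y=0.000, vy=16.117 → t=3.289, apex=13.253, x_land=140.728, impact vy=-16.117
  bounce: vy ← 0.9·16.117 = 14.506
Arc 4: start y=0.000, vy=14.506 → t=2.960, apex=10.735, x_land=180.160, impact vy=-14.506
  bounce: vy ← 0.9·14.506 = 13.055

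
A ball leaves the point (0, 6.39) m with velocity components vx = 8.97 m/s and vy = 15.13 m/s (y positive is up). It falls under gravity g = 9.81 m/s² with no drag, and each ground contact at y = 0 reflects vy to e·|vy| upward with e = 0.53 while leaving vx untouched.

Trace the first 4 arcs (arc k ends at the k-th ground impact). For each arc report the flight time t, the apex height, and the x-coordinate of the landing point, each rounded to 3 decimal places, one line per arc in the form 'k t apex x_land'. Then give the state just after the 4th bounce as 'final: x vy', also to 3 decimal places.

Arc 1: start y=6.390, vy=15.130 → t=3.461, apex=18.058, x_land=31.045, impact vy=-18.823
  bounce: vy ← 0.53·18.823 = 9.976
Arc 2: start y=0.000, vy=9.976 → t=2.034, apex=5.072, x_land=49.289, impact vy=-9.976
  bounce: vy ← 0.53·9.976 = 5.287
Arc 3: start y=0.000, vy=5.287 → t=1.078, apex=1.425, x_land=58.958, impact vy=-5.287
  bounce: vy ← 0.53·5.287 = 2.802
Arc 4: start y=0.000, vy=2.802 → t=0.571, apex=0.400, x_land=64.082, impact vy=-2.802
  bounce: vy ← 0.53·2.802 = 1.485

1 3.461 18.058 31.045
2 2.034 5.072 49.289
3 1.078 1.425 58.958
4 0.571 0.400 64.082
final: 64.082 1.485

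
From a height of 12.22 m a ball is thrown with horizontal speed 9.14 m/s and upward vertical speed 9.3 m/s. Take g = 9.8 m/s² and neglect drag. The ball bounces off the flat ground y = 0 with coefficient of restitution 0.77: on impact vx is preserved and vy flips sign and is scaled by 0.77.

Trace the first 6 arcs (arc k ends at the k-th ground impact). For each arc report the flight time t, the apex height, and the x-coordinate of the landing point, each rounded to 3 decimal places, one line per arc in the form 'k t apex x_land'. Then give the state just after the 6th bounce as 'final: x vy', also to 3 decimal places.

1 2.791 16.633 25.513
2 2.837 9.862 51.446
3 2.185 5.847 71.414
4 1.682 3.467 86.790
5 1.295 2.055 98.629
6 0.997 1.219 107.745
final: 107.745 3.763

Arc 1: start y=12.220, vy=9.300 → t=2.791, apex=16.633, x_land=25.513, impact vy=-18.056
  bounce: vy ← 0.77·18.056 = 13.903
Arc 2: start y=0.000, vy=13.903 → t=2.837, apex=9.862, x_land=51.446, impact vy=-13.903
  bounce: vy ← 0.77·13.903 = 10.705
Arc 3: start y=0.000, vy=10.705 → t=2.185, apex=5.847, x_land=71.414, impact vy=-10.705
  bounce: vy ← 0.77·10.705 = 8.243
Arc 4: start y=0.000, vy=8.243 → t=1.682, apex=3.467, x_land=86.790, impact vy=-8.243
  bounce: vy ← 0.77·8.243 = 6.347
Arc 5: start y=0.000, vy=6.347 → t=1.295, apex=2.055, x_land=98.629, impact vy=-6.347
  bounce: vy ← 0.77·6.347 = 4.887
Arc 6: start y=0.000, vy=4.887 → t=0.997, apex=1.219, x_land=107.745, impact vy=-4.887
  bounce: vy ← 0.77·4.887 = 3.763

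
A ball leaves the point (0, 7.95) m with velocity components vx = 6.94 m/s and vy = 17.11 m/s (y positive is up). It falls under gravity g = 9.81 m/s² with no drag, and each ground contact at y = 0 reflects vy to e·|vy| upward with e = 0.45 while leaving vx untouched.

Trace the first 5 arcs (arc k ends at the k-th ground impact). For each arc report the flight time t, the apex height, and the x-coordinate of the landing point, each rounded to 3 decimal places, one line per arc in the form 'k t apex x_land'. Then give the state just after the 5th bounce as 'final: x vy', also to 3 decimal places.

Arc 1: start y=7.950, vy=17.110 → t=3.903, apex=22.871, x_land=27.090, impact vy=-21.183
  bounce: vy ← 0.45·21.183 = 9.532
Arc 2: start y=0.000, vy=9.532 → t=1.943, apex=4.631, x_land=40.578, impact vy=-9.532
  bounce: vy ← 0.45·9.532 = 4.290
Arc 3: start y=0.000, vy=4.290 → t=0.875, apex=0.938, x_land=46.647, impact vy=-4.290
  bounce: vy ← 0.45·4.290 = 1.930
Arc 4: start y=0.000, vy=1.930 → t=0.394, apex=0.190, x_land=49.378, impact vy=-1.930
  bounce: vy ← 0.45·1.930 = 0.869
Arc 5: start y=0.000, vy=0.869 → t=0.177, apex=0.038, x_land=50.607, impact vy=-0.869
  bounce: vy ← 0.45·0.869 = 0.391

1 3.903 22.871 27.090
2 1.943 4.631 40.578
3 0.875 0.938 46.647
4 0.394 0.190 49.378
5 0.177 0.038 50.607
final: 50.607 0.391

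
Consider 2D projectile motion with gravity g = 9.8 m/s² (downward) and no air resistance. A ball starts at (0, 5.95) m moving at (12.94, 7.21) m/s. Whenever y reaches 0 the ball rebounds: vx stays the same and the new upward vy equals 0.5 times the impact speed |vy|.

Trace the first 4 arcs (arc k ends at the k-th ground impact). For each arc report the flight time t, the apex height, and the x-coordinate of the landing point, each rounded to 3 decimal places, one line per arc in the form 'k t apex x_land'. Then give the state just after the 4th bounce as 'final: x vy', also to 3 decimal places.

Arc 1: start y=5.950, vy=7.210 → t=2.061, apex=8.602, x_land=26.665, impact vy=-12.985
  bounce: vy ← 0.5·12.985 = 6.492
Arc 2: start y=0.000, vy=6.492 → t=1.325, apex=2.151, x_land=43.811, impact vy=-6.492
  bounce: vy ← 0.5·6.492 = 3.246
Arc 3: start y=0.000, vy=3.246 → t=0.662, apex=0.538, x_land=52.383, impact vy=-3.246
  bounce: vy ← 0.5·3.246 = 1.623
Arc 4: start y=0.000, vy=1.623 → t=0.331, apex=0.134, x_land=56.669, impact vy=-1.623
  bounce: vy ← 0.5·1.623 = 0.812

1 2.061 8.602 26.665
2 1.325 2.151 43.811
3 0.662 0.538 52.383
4 0.331 0.134 56.669
final: 56.669 0.812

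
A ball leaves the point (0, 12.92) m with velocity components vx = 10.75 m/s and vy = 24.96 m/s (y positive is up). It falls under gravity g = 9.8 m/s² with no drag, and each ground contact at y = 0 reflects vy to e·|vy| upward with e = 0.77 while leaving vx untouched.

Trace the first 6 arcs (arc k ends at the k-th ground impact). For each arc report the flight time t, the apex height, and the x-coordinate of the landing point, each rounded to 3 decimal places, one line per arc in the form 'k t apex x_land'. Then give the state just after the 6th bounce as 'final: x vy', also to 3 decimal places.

Arc 1: start y=12.920, vy=24.960 → t=5.567, apex=44.706, x_land=59.850, impact vy=-29.601
  bounce: vy ← 0.77·29.601 = 22.793
Arc 2: start y=0.000, vy=22.793 → t=4.652, apex=26.506, x_land=109.855, impact vy=-22.793
  bounce: vy ← 0.77·22.793 = 17.551
Arc 3: start y=0.000, vy=17.551 → t=3.582, apex=15.715, x_land=148.359, impact vy=-17.551
  bounce: vy ← 0.77·17.551 = 13.514
Arc 4: start y=0.000, vy=13.514 → t=2.758, apex=9.318, x_land=178.007, impact vy=-13.514
  bounce: vy ← 0.77·13.514 = 10.406
Arc 5: start y=0.000, vy=10.406 → t=2.124, apex=5.524, x_land=200.836, impact vy=-10.406
  bounce: vy ← 0.77·10.406 = 8.012
Arc 6: start y=0.000, vy=8.012 → t=1.635, apex=3.275, x_land=218.414, impact vy=-8.012
  bounce: vy ← 0.77·8.012 = 6.170

1 5.567 44.706 59.850
2 4.652 26.506 109.855
3 3.582 15.715 148.359
4 2.758 9.318 178.007
5 2.124 5.524 200.836
6 1.635 3.275 218.414
final: 218.414 6.170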